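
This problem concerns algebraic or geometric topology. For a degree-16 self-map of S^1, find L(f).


On S^1: L(f) = tr(f_0*) + (-1)^1 tr(f_1*) = 1 + (-1)^1 * deg(f).
L(f) = 1 + (-1)^1 * 16 = 1 + -16 = -15

-15


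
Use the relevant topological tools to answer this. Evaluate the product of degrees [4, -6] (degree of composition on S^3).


Degree is multiplicative: deg(composition) = product of degrees.
= (4) * (-6) = -24

-24


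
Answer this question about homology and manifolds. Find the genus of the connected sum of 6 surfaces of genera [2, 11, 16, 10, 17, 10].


Genus is additive under connected sum of orientable surfaces.
g = 2 + 11 + 16 + 10 + 17 + 10 = 66

66


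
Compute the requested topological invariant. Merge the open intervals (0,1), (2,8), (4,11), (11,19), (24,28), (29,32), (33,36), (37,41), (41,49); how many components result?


Sort and merge overlapping open intervals.
Merged: (0,1), (2,11), (11,19), (24,28), (29,32), (33,36), (37,41), (41,49).
Number of components = 8

8


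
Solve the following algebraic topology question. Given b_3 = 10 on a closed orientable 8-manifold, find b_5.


Poincare duality for closed orientable n-manifolds: b_k = b_{n-k}.
Here n = 8, so b_5 = b_3 = 10

10


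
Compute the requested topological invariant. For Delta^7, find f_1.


Delta^7 has 7+1 vertices. A 1-face is a choice of 1+1 vertices.
f_1 = C(7+1, 1+1) = C(8,2) = 28

28


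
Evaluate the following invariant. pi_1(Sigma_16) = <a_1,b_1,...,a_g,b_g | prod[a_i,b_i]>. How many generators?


Standard presentation: pi_1(Sigma_g) = <a_1,b_1,...,a_g,b_g | [a_1,b_1]...[a_g,b_g] = 1>.
Number of generators = 2g = 2*16 = 32

32


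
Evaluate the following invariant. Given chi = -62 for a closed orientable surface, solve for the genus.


chi = 2 - 2g for closed orientable surfaces.
-62 = 2 - 2g
2g = 2 - (-62) = 64
g = 32

32


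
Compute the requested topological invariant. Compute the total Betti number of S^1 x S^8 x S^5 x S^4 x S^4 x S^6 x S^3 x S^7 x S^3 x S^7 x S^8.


Total Betti number is multiplicative under products.
Each S^d (d>=1) has total Betti number 2.
There are 11 sphere factors.
Total = 2^11 = 2048

2048


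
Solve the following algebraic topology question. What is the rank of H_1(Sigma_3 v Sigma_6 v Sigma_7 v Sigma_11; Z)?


For a wedge X v Y: reduced H_k(X v Y) = H_k(X) + H_k(Y).
Each Sigma_g contributes b_1 = 2g.
b_1 = 6 + 12 + 14 + 22 = 54

54


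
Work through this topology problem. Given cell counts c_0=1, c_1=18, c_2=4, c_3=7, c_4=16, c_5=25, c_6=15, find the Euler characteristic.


chi = sum_k (-1)^k c_k.
= (-1)^0*1 + (-1)^1*18 + (-1)^2*4 + (-1)^3*7 + (-1)^4*16 + (-1)^5*25 + (-1)^6*15
= (1) + (-18) + (4) + (-7) + (16) + (-25) + (15)
= -14

-14


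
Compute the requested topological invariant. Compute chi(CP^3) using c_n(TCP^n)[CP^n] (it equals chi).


For any closed oriented manifold, <e(TM),[M]> = chi(M).
chi(CP^3) = 3+1 = 4

4


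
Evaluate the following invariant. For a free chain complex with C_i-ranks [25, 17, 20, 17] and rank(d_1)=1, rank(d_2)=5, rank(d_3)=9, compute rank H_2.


rank H_k = rank(ker d_k) - rank(im d_{k+1}).
rank(ker d_2) = rank(C_2) - rank(d_2) = 20 - 5 = 15.
rank(im d_{2+1}) = 9.
rank H_2 = 15 - 9 = 6

6


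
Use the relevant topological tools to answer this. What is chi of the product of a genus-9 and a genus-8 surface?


chi(Sigma_9) = 2 - 2*9 = -16
chi(Sigma_8) = 2 - 2*8 = -14
chi(product) = (-16) * (-14) = 224

224


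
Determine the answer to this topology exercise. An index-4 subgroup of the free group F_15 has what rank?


Nielsen-Schreier: an index-n subgroup of F_r is free of rank 1 + n(r-1).
Equivalently: chi(cover) = n*chi(base); chi(vee_r S^1) = 1 - 15 = -14.
chi(E) = 4*(-14) = -56; rank = 1 - chi(E) = 1 - (-56) = 57.
rank = 1 + 4*(15-1) = 1 + 56 = 57

57


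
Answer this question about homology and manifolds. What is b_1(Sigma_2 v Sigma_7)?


For a wedge: H_1(A v B) = H_1(A) + H_1(B).
b_1(Sigma_2) = 4, b_1(Sigma_7) = 14.
b_1 = 4 + 14 = 18

18


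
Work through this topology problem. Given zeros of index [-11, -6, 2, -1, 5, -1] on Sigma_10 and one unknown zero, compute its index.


Poincare-Hopf: sum of indices = chi(M).
chi(Sigma_10) = 2 - 2*10 = -18.
Sum of known indices = -12.
x = chi - (sum known) = -18 - (-12) = -6

-6


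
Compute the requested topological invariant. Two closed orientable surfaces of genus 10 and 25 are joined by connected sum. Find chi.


chi(Sigma_10) = 2 - 2*10 = -18
chi(Sigma_25) = 2 - 2*25 = -48
For surfaces: chi(A#B) = chi(A) + chi(B) - 2.
chi = -18 + -48 - 2 = -68

-68


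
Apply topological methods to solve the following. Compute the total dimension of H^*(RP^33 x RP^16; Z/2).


dim H^*(RP^n; Z/2) = n+1 (one Z/2 in each degree 0..n).
Total Betti number is multiplicative.
Total = (33+1) * (16+1) = 34 * 17 = 578

578


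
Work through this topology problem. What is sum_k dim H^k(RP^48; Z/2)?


H^k(RP^48; Z/2) = Z/2 for each 0 <= k <= 48.
Total dimension = 48 + 1 = 49

49


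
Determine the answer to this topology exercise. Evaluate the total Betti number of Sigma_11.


For Sigma_11: b_0 = 1, b_1 = 2g = 22, b_2 = 1.
Total = 1 + 22 + 1 = 24

24


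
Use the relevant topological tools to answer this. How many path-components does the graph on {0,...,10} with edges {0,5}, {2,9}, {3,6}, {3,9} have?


Run DFS/union-find over 11 vertices.
V = 11, E = 4.
Number of components = 7

7


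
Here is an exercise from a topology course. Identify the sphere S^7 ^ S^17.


S^m ^ S^n = S^{m+n}.
k = 7 + 17 = 24

24


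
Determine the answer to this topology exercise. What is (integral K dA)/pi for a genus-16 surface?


Gauss-Bonnet: integral K dA = 2*pi*chi(M).
chi(Sigma_16) = 2 - 2*16 = -30.
(integral K dA)/pi = 2*chi = 2*(-30) = -60

-60


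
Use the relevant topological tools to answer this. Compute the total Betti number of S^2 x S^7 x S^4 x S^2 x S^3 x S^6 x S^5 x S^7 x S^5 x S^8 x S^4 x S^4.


Total Betti number is multiplicative under products.
Each S^d (d>=1) has total Betti number 2.
There are 12 sphere factors.
Total = 2^12 = 4096

4096


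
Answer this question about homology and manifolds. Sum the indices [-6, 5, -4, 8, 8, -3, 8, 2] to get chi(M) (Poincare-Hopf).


Poincare-Hopf: chi(M) = sum of indices of zeros.
chi = (-6) + (5) + (-4) + (8) + (8) + (-3) + (8) + (2) = 18

18


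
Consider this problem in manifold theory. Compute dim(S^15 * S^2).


Join of spheres: S^m * S^n = S^{m+n+1}.
dim = 15 + 2 + 1 = 18

18


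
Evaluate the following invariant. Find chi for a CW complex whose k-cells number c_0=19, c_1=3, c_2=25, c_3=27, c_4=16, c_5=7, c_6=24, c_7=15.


chi = sum_k (-1)^k c_k.
= (-1)^0*19 + (-1)^1*3 + (-1)^2*25 + (-1)^3*27 + (-1)^4*16 + (-1)^5*7 + (-1)^6*24 + (-1)^7*15
= (19) + (-3) + (25) + (-27) + (16) + (-7) + (24) + (-15)
= 32

32


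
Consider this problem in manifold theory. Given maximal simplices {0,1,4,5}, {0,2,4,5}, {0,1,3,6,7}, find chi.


Enumerate all faces; f-vector: f_0=8, f_1=18, f_2=17, f_3=7, f_4=1.
chi = sum (-1)^k f_k = 1

1


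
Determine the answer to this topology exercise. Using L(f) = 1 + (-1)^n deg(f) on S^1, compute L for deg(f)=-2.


On S^1: L(f) = tr(f_0*) + (-1)^1 tr(f_1*) = 1 + (-1)^1 * deg(f).
L(f) = 1 + (-1)^1 * -2 = 1 + 2 = 3

3


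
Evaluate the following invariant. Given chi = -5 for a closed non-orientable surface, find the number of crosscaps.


chi = 2 - k for closed non-orientable surfaces with k crosscaps.
-5 = 2 - k
k = 2 - (-5) = 7

7


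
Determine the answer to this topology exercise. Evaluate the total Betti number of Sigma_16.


For Sigma_16: b_0 = 1, b_1 = 2g = 32, b_2 = 1.
Total = 1 + 32 + 1 = 34

34


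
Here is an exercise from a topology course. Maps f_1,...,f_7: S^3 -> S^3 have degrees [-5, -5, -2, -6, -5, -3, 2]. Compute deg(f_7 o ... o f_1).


Degree is multiplicative: deg(composition) = product of degrees.
= (-5) * (-5) * (-2) * (-6) * (-5) * (-3) * (2) = 9000

9000


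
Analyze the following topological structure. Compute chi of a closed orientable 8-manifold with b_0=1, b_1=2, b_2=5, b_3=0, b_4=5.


By Poincare duality b_k = b_{8-k}, so full Betti numbers: b_0=1, b_1=2, b_2=5, b_3=0, b_4=5, b_5=0, b_6=5, b_7=2, b_8=1.
chi = sum (-1)^k b_k = 13

13


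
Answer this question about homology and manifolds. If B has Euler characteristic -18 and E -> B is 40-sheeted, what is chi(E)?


For a finite covering: chi(E) = (number of sheets) * chi(B).
chi(E) = 40 * (-18) = -720

-720


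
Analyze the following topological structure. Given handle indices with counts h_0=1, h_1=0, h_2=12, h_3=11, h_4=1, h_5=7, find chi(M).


Handles of index k contribute (-1)^k to chi (same as CW cells).
chi = (1) + (0) + (12) + (-11) + (1) + (-7) = -4

-4


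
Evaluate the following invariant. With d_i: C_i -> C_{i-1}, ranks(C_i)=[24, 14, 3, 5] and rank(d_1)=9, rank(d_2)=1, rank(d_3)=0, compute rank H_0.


rank H_k = rank(ker d_k) - rank(im d_{k+1}).
rank(ker d_0) = rank(C_0) - rank(d_0) = 24 - 0 = 24.
rank(im d_{0+1}) = 9.
rank H_0 = 24 - 9 = 15

15


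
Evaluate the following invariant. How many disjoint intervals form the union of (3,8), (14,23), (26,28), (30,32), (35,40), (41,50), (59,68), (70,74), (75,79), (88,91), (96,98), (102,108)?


Sort and merge overlapping open intervals.
Merged: (3,8), (14,23), (26,28), (30,32), (35,40), (41,50), (59,68), (70,74), (75,79), (88,91), (96,98), (102,108).
Number of components = 12

12


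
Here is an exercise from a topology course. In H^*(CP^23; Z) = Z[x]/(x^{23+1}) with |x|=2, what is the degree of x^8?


|x| = 2 in H^*(CP^n).
|x^8| = 8 * |x| = 8 * 2 = 16

16


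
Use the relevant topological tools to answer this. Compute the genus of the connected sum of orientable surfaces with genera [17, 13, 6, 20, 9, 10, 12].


Genus is additive under connected sum of orientable surfaces.
g = 17 + 13 + 6 + 20 + 9 + 10 + 12 = 87

87


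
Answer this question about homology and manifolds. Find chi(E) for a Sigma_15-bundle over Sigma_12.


For a fiber bundle F -> E -> B (with CW structure): chi(E) = chi(B) * chi(F).
chi(Sigma_12) = -22, chi(Sigma_15) = -28.
chi(E) = (-22) * (-28) = 616

616


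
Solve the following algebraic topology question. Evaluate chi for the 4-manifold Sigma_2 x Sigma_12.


chi(Sigma_2) = 2 - 2*2 = -2
chi(Sigma_12) = 2 - 2*12 = -22
chi(product) = (-2) * (-22) = 44

44


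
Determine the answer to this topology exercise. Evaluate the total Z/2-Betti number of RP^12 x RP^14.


dim H^*(RP^n; Z/2) = n+1 (one Z/2 in each degree 0..n).
Total Betti number is multiplicative.
Total = (12+1) * (14+1) = 13 * 15 = 195

195


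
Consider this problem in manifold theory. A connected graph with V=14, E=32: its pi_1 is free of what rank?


For a connected graph: rank(pi_1) = b_1 = E - V + 1 = 1 - chi.
chi = V - E = 14 - 32 = -18.
rank = 1 - (-18) = 32 - 14 + 1 = 19

19


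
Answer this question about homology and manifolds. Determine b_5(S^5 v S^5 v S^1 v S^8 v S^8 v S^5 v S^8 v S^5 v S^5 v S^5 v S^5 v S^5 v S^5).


For a wedge of spheres, H_k (k>0) is free on one generator per sphere of dimension k.
Spheres of dimension 5: count = 9.
b_5 = 9

9


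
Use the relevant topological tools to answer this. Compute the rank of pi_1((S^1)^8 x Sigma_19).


pi_1(A x B) = pi_1(A) x pi_1(B); rank of abelianization = b_1.
b_1(T^8) = 8, b_1(Sigma_19) = 2*19 = 38.
b_1(product) = 8 + 38 = 46

46


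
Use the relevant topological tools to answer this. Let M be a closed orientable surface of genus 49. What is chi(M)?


For a closed orientable surface of genus g: chi = 2 - 2g.
Here g = 49.
chi = 2 - 2*49 = 2 - 98 = -96

-96


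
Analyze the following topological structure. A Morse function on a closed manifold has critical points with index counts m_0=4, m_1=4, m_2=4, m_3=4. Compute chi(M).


Morse theory: chi(M) = sum_k (-1)^k m_k where m_k = #(index-k critical points).
= (4) + (-4) + (4) + (-4) = 0

0


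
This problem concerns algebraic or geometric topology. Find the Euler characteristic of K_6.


K_6: V = 6, E = C(6,2) = 15.
chi = V - E = 6 - 15 = -9

-9


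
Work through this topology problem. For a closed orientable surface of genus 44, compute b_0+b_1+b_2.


For Sigma_44: b_0 = 1, b_1 = 2g = 88, b_2 = 1.
Total = 1 + 88 + 1 = 90

90


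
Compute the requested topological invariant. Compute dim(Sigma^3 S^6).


Each suspension raises dimension by 1: Sigma S^n = S^{n+1}.
Sigma^3 S^6 = S^{6+3} = S^9

9


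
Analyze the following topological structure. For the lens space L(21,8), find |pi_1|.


pi_1(L(p,q)) = Z/pZ for any q coprime to p.
|pi_1(L(21,8))| = 21

21


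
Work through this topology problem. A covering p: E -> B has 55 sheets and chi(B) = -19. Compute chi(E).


For a finite covering: chi(E) = (number of sheets) * chi(B).
chi(E) = 55 * (-19) = -1045

-1045


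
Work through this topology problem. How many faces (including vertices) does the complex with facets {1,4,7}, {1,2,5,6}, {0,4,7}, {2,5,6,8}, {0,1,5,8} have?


Each maximal simplex on m vertices has 2^m - 1 nonempty faces.
Take the union (dedupe shared faces).
Total distinct faces = 42

42


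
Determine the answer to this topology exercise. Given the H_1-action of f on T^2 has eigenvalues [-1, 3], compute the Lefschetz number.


For a torus self-map: L(f) = det(I - A) where A acts on H_1.
L(f) = (1--1) * (1-3) = 2 * -2 = -4

-4


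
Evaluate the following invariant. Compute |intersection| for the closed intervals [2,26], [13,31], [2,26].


Intersection = [max(a_i), min(b_i)] = [13, 26].
Length = 26 - 13 = 13

13


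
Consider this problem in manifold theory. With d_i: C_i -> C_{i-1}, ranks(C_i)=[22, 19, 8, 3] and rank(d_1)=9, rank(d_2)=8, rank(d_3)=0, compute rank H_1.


rank H_k = rank(ker d_k) - rank(im d_{k+1}).
rank(ker d_1) = rank(C_1) - rank(d_1) = 19 - 9 = 10.
rank(im d_{1+1}) = 8.
rank H_1 = 10 - 8 = 2

2


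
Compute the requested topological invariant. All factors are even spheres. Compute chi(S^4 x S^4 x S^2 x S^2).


chi is multiplicative: chi(X x Y) = chi(X) chi(Y).
Each even-dim sphere has chi = 2. There are 4 factors.
chi = 2^4 = 16

16


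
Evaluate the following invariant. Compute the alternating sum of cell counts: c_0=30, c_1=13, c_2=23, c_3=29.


chi = sum_k (-1)^k c_k.
= (-1)^0*30 + (-1)^1*13 + (-1)^2*23 + (-1)^3*29
= (30) + (-13) + (23) + (-29)
= 11

11


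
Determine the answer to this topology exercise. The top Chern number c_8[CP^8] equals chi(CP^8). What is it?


For any closed oriented manifold, <e(TM),[M]> = chi(M).
chi(CP^8) = 8+1 = 9

9


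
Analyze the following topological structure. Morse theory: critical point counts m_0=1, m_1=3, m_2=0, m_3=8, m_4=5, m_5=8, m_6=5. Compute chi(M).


Morse theory: chi(M) = sum_k (-1)^k m_k where m_k = #(index-k critical points).
= (1) + (-3) + (0) + (-8) + (5) + (-8) + (5) = -8

-8


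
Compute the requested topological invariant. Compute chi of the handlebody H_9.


A genus-g handlebody deformation retracts to a wedge of g circles.
chi(vee_g S^1) = 1 - g.
chi(H_9) = 1 - 9 = -8

-8


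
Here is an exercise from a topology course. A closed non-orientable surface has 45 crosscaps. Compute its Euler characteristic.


For a non-orientable closed surface with k crosscaps: chi = 2 - k.
Here k = 45.
chi = 2 - 45 = -43

-43


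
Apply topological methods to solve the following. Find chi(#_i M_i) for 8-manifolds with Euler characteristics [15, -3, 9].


For n-manifolds: chi(A#B) = chi(A) + chi(B) - chi(S^8).
chi(S^8) = 1 + (-1)^8 = 2.
chi(#) = (sum chi_i) - (3-1)*chi(S^8) = 21 - 2*2 = 17

17


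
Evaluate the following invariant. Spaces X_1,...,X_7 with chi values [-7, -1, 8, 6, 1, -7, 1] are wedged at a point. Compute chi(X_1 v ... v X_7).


chi(A v B) = chi(A) + chi(B) - 1 (one point identified).
For 7 spaces: chi = (sum chi_i) - (7 - 1).
sum = 1; chi = 1 - 6 = -5

-5


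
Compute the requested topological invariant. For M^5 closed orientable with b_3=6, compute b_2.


Poincare duality for closed orientable n-manifolds: b_k = b_{n-k}.
Here n = 5, so b_2 = b_3 = 6

6


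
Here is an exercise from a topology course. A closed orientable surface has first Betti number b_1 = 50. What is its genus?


For a closed orientable surface: b_1 = 2g.
50 = 2g
g = 50 / 2 = 25

25


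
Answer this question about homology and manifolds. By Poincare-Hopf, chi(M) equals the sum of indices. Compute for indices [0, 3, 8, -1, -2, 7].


Poincare-Hopf: chi(M) = sum of indices of zeros.
chi = (0) + (3) + (8) + (-1) + (-2) + (7) = 15

15


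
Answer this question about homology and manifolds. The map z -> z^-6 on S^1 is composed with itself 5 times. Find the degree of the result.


deg(f) = -6. Degree is multiplicative: deg(f^5) = (deg f)^5.
deg(f^5) = (-6)^5 = -7776

-7776


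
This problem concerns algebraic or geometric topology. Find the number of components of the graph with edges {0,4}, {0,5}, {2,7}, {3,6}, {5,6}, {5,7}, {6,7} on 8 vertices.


Run DFS/union-find over 8 vertices.
V = 8, E = 7.
Number of components = 2

2


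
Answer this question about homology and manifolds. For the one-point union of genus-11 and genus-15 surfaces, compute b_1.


For a wedge: H_1(A v B) = H_1(A) + H_1(B).
b_1(Sigma_11) = 22, b_1(Sigma_15) = 30.
b_1 = 22 + 30 = 52

52


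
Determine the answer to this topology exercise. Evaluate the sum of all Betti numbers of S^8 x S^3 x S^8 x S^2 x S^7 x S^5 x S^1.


Total Betti number is multiplicative under products.
Each S^d (d>=1) has total Betti number 2.
There are 7 sphere factors.
Total = 2^7 = 128

128


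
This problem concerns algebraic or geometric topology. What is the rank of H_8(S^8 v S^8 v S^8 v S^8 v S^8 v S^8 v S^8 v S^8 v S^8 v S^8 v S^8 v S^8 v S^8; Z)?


For a wedge of spheres, H_k (k>0) is free on one generator per sphere of dimension k.
Spheres of dimension 8: count = 13.
b_8 = 13

13


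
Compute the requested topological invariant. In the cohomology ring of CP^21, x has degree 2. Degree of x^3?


|x| = 2 in H^*(CP^n).
|x^3| = 3 * |x| = 3 * 2 = 6

6


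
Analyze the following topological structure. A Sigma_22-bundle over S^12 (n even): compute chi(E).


chi(S^12) = 2 (n even), chi(Sigma_22) = 2 - 2*22 = -42.
chi(E) = 2 * (-42) = -84

-84


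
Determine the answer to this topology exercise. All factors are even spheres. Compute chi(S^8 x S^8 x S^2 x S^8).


chi is multiplicative: chi(X x Y) = chi(X) chi(Y).
Each even-dim sphere has chi = 2. There are 4 factors.
chi = 2^4 = 16

16


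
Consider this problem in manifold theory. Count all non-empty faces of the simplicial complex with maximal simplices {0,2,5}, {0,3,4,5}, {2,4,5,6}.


Each maximal simplex on m vertices has 2^m - 1 nonempty faces.
Take the union (dedupe shared faces).
Total distinct faces = 29

29


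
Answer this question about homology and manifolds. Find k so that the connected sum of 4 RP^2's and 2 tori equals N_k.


Since a >= 1, the sum is non-orientable; each T^2 can be replaced by RP^2 # RP^2 (since T^2#RP^2 = 3RP^2).
Total crosscaps k = 4 + 2*2 = 8.
Check via chi: chi = 4*1 + 2*0 - (4+2-1)*2 = -6 = 2 - k = -6. Consistent.

8


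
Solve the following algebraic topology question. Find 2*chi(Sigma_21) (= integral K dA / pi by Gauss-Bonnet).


Gauss-Bonnet: integral K dA = 2*pi*chi(M).
chi(Sigma_21) = 2 - 2*21 = -40.
(integral K dA)/pi = 2*chi = 2*(-40) = -80

-80


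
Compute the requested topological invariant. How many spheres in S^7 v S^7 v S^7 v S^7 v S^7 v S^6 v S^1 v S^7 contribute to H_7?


For a wedge of spheres, H_k (k>0) is free on one generator per sphere of dimension k.
Spheres of dimension 7: count = 6.
b_7 = 6

6


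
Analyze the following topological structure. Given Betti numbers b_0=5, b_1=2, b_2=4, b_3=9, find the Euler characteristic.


chi = sum_k (-1)^k b_k.
= (5) + (-2) + (4) + (-9)
= -2

-2


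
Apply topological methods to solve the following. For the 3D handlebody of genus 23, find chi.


A genus-g handlebody deformation retracts to a wedge of g circles.
chi(vee_g S^1) = 1 - g.
chi(H_23) = 1 - 23 = -22

-22


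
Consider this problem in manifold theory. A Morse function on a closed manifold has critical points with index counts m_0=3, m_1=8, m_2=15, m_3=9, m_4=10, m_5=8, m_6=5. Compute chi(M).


Morse theory: chi(M) = sum_k (-1)^k m_k where m_k = #(index-k critical points).
= (3) + (-8) + (15) + (-9) + (10) + (-8) + (5) = 8

8


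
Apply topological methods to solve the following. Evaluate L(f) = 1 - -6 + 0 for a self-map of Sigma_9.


L(f) = tr(f_0*) - tr(f_1*) + tr(f_2*).
= 1 - (-6) + (0)
= 7

7


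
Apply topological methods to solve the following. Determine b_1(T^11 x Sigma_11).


pi_1(A x B) = pi_1(A) x pi_1(B); rank of abelianization = b_1.
b_1(T^11) = 11, b_1(Sigma_11) = 2*11 = 22.
b_1(product) = 11 + 22 = 33

33


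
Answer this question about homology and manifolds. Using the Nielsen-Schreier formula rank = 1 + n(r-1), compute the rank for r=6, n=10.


Nielsen-Schreier: an index-n subgroup of F_r is free of rank 1 + n(r-1).
Equivalently: chi(cover) = n*chi(base); chi(vee_r S^1) = 1 - 6 = -5.
chi(E) = 10*(-5) = -50; rank = 1 - chi(E) = 1 - (-50) = 51.
rank = 1 + 10*(6-1) = 1 + 50 = 51

51


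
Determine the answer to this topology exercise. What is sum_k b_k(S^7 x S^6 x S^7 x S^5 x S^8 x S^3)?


Total Betti number is multiplicative under products.
Each S^d (d>=1) has total Betti number 2.
There are 6 sphere factors.
Total = 2^6 = 64

64


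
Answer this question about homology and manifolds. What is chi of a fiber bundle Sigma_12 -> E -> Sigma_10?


For a fiber bundle F -> E -> B (with CW structure): chi(E) = chi(B) * chi(F).
chi(Sigma_10) = -18, chi(Sigma_12) = -22.
chi(E) = (-18) * (-22) = 396

396


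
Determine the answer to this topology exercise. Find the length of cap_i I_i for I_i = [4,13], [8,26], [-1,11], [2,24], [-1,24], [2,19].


Intersection = [max(a_i), min(b_i)] = [8, 11].
Length = 11 - 8 = 3

3


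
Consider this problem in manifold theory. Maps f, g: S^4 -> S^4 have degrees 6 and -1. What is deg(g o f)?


Degree is multiplicative under composition: deg(g o f) = deg(g) * deg(f).
= -1 * 6 = -6

-6


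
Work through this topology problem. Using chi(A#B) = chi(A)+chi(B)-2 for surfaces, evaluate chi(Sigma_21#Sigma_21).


chi(Sigma_21) = 2 - 2*21 = -40
chi(Sigma_21) = 2 - 2*21 = -40
For surfaces: chi(A#B) = chi(A) + chi(B) - 2.
chi = -40 + -40 - 2 = -82

-82


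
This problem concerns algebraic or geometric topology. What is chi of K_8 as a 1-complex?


K_8: V = 8, E = C(8,2) = 28.
chi = V - E = 8 - 28 = -20

-20


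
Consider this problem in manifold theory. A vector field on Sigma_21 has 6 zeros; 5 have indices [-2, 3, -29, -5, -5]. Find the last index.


Poincare-Hopf: sum of indices = chi(M).
chi(Sigma_21) = 2 - 2*21 = -40.
Sum of known indices = -38.
x = chi - (sum known) = -40 - (-38) = -2

-2


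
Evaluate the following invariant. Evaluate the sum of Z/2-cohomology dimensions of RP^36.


H^k(RP^36; Z/2) = Z/2 for each 0 <= k <= 36.
Total dimension = 36 + 1 = 37

37


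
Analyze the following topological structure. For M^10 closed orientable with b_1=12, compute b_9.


Poincare duality for closed orientable n-manifolds: b_k = b_{n-k}.
Here n = 10, so b_9 = b_1 = 12

12


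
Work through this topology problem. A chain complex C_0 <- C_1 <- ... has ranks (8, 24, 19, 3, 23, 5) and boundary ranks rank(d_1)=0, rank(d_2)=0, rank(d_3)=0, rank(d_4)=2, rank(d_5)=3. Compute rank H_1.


rank H_k = rank(ker d_k) - rank(im d_{k+1}).
rank(ker d_1) = rank(C_1) - rank(d_1) = 24 - 0 = 24.
rank(im d_{1+1}) = 0.
rank H_1 = 24 - 0 = 24

24


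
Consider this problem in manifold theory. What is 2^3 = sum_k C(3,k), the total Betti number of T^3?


b_k(T^3) = C(3,k), so the sum over k is sum_k C(3,k) = 2^3.
Total = 2^3 = 8

8


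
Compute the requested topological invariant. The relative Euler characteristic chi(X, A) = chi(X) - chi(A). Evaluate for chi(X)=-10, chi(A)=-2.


Relative Euler characteristic: chi(X, A) = chi(X) - chi(A).
= -10 - (-2) = -8

-8


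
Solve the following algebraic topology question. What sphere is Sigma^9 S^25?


Each suspension raises dimension by 1: Sigma S^n = S^{n+1}.
Sigma^9 S^25 = S^{25+9} = S^34

34


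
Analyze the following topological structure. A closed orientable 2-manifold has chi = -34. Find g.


chi = 2 - 2g for closed orientable surfaces.
-34 = 2 - 2g
2g = 2 - (-34) = 36
g = 18

18


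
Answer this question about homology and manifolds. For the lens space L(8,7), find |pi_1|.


pi_1(L(p,q)) = Z/pZ for any q coprime to p.
|pi_1(L(8,7))| = 8

8


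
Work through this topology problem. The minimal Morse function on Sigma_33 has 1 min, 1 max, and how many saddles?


A perfect Morse function has m_k = b_k.
For Sigma_33: b_0=1, b_1=2g=66, b_2=1.
Saddles m_1 = 2g = 66

66


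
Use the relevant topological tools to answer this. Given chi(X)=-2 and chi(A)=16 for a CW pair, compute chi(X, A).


Relative Euler characteristic: chi(X, A) = chi(X) - chi(A).
= -2 - (16) = -18

-18


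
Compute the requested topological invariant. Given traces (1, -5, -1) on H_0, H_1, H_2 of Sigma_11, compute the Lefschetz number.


L(f) = tr(f_0*) - tr(f_1*) + tr(f_2*).
= 1 - (-5) + (-1)
= 5

5


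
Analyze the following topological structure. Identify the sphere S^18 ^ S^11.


S^m ^ S^n = S^{m+n}.
k = 18 + 11 = 29

29


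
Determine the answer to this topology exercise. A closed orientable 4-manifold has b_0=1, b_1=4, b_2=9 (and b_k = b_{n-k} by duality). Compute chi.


By Poincare duality b_k = b_{4-k}, so full Betti numbers: b_0=1, b_1=4, b_2=9, b_3=4, b_4=1.
chi = sum (-1)^k b_k = 3

3


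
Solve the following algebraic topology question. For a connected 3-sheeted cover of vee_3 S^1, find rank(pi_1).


Nielsen-Schreier: an index-n subgroup of F_r is free of rank 1 + n(r-1).
Equivalently: chi(cover) = n*chi(base); chi(vee_r S^1) = 1 - 3 = -2.
chi(E) = 3*(-2) = -6; rank = 1 - chi(E) = 1 - (-6) = 7.
rank = 1 + 3*(3-1) = 1 + 6 = 7

7


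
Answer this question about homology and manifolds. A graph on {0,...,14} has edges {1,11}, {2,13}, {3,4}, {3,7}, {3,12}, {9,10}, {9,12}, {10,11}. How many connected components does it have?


Run DFS/union-find over 15 vertices.
V = 15, E = 8.
Number of components = 7

7


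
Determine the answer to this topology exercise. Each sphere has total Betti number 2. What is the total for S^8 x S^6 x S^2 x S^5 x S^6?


Total Betti number is multiplicative under products.
Each S^d (d>=1) has total Betti number 2.
There are 5 sphere factors.
Total = 2^5 = 32

32


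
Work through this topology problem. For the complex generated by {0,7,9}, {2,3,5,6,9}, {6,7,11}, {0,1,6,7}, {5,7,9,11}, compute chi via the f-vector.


Enumerate all faces; f-vector: f_0=9, f_1=23, f_2=20, f_3=7, f_4=1.
chi = sum (-1)^k f_k = 0

0


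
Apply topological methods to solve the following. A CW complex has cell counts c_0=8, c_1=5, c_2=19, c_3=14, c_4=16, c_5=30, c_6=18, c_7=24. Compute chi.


chi = sum_k (-1)^k c_k.
= (-1)^0*8 + (-1)^1*5 + (-1)^2*19 + (-1)^3*14 + (-1)^4*16 + (-1)^5*30 + (-1)^6*18 + (-1)^7*24
= (8) + (-5) + (19) + (-14) + (16) + (-30) + (18) + (-24)
= -12

-12


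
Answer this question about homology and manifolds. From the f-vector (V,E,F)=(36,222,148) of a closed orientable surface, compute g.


chi = V - E + F = 36 - 222 + 148 = -38
For orientable closed surface: chi = 2 - 2g, so g = (2 - chi)/2.
g = (2 - (-38)) / 2 = 40 / 2 = 20

20


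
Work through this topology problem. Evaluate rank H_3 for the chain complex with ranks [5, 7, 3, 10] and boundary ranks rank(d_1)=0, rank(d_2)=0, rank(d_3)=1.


rank H_k = rank(ker d_k) - rank(im d_{k+1}).
rank(ker d_3) = rank(C_3) - rank(d_3) = 10 - 1 = 9.
rank(im d_{3+1}) = 0.
rank H_3 = 9 - 0 = 9

9


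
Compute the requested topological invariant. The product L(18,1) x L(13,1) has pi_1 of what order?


pi_1(X x Y) = pi_1(X) x pi_1(Y).
pi_1(L(18,1)) = Z/18, pi_1(L(13,1)) = Z/13.
|Z/18 x Z/13| = 18 * 13 = 234

234


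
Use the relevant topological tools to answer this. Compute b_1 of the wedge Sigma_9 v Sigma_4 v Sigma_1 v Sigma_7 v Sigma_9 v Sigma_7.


For a wedge X v Y: reduced H_k(X v Y) = H_k(X) + H_k(Y).
Each Sigma_g contributes b_1 = 2g.
b_1 = 18 + 8 + 2 + 14 + 18 + 14 = 74

74


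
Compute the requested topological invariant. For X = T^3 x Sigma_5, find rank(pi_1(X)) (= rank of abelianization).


pi_1(A x B) = pi_1(A) x pi_1(B); rank of abelianization = b_1.
b_1(T^3) = 3, b_1(Sigma_5) = 2*5 = 10.
b_1(product) = 3 + 10 = 13

13


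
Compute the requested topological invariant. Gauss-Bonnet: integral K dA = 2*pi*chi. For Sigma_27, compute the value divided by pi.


Gauss-Bonnet: integral K dA = 2*pi*chi(M).
chi(Sigma_27) = 2 - 2*27 = -52.
(integral K dA)/pi = 2*chi = 2*(-52) = -104

-104


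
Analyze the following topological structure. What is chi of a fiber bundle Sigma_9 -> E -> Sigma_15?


For a fiber bundle F -> E -> B (with CW structure): chi(E) = chi(B) * chi(F).
chi(Sigma_15) = -28, chi(Sigma_9) = -16.
chi(E) = (-28) * (-16) = 448

448


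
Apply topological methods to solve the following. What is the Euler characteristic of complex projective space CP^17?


CP^17 has one cell in each even dimension 0, 2, ..., 2*17 (17+1 cells total).
All cells are even-dimensional, so chi = number of cells.
chi = 17 + 1 = 18

18


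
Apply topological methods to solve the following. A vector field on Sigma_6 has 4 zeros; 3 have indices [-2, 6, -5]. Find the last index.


Poincare-Hopf: sum of indices = chi(M).
chi(Sigma_6) = 2 - 2*6 = -10.
Sum of known indices = -1.
x = chi - (sum known) = -10 - (-1) = -9

-9


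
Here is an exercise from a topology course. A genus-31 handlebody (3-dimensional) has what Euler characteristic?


A genus-g handlebody deformation retracts to a wedge of g circles.
chi(vee_g S^1) = 1 - g.
chi(H_31) = 1 - 31 = -30

-30


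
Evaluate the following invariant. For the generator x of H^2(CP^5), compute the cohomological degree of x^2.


|x| = 2 in H^*(CP^n).
|x^2| = 2 * |x| = 2 * 2 = 4

4


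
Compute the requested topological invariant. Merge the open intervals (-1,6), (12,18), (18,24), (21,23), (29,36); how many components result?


Sort and merge overlapping open intervals.
Merged: (-1,6), (12,18), (18,24), (29,36).
Number of components = 4

4


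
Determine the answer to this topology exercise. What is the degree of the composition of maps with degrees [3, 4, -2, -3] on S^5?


Degree is multiplicative: deg(composition) = product of degrees.
= (3) * (4) * (-2) * (-3) = 72

72


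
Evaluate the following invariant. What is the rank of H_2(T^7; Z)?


By the Kunneth formula, b_k(T^n) = C(n,k).
b_2(T^7) = C(7,2).
C(7,2) = 7!/(2!*5!) = 21

21


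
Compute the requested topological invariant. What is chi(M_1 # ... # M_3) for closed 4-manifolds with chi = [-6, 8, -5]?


For n-manifolds: chi(A#B) = chi(A) + chi(B) - chi(S^4).
chi(S^4) = 1 + (-1)^4 = 2.
chi(#) = (sum chi_i) - (3-1)*chi(S^4) = -3 - 2*2 = -7

-7


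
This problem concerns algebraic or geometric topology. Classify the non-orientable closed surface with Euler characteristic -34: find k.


chi = 2 - k for closed non-orientable surfaces with k crosscaps.
-34 = 2 - k
k = 2 - (-34) = 36

36


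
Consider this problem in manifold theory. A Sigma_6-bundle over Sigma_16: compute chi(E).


For a fiber bundle F -> E -> B (with CW structure): chi(E) = chi(B) * chi(F).
chi(Sigma_16) = -30, chi(Sigma_6) = -10.
chi(E) = (-30) * (-10) = 300

300


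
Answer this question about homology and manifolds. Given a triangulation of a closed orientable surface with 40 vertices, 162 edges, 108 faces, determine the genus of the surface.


chi = V - E + F = 40 - 162 + 108 = -14
For orientable closed surface: chi = 2 - 2g, so g = (2 - chi)/2.
g = (2 - (-14)) / 2 = 16 / 2 = 8

8


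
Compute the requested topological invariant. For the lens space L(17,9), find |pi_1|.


pi_1(L(p,q)) = Z/pZ for any q coprime to p.
|pi_1(L(17,9))| = 17

17


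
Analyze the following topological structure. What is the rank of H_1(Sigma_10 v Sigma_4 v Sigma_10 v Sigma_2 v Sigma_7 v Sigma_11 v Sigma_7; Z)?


For a wedge X v Y: reduced H_k(X v Y) = H_k(X) + H_k(Y).
Each Sigma_g contributes b_1 = 2g.
b_1 = 20 + 8 + 20 + 4 + 14 + 22 + 14 = 102

102


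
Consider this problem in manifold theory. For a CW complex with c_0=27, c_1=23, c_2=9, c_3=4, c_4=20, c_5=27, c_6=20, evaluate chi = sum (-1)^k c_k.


chi = sum_k (-1)^k c_k.
= (-1)^0*27 + (-1)^1*23 + (-1)^2*9 + (-1)^3*4 + (-1)^4*20 + (-1)^5*27 + (-1)^6*20
= (27) + (-23) + (9) + (-4) + (20) + (-27) + (20)
= 22

22


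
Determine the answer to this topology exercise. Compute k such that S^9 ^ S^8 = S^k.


S^m ^ S^n = S^{m+n}.
k = 9 + 8 = 17

17


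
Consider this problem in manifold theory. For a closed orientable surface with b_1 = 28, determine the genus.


For a closed orientable surface: b_1 = 2g.
28 = 2g
g = 28 / 2 = 14

14


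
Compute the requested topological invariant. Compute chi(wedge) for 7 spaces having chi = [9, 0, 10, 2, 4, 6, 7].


chi(A v B) = chi(A) + chi(B) - 1 (one point identified).
For 7 spaces: chi = (sum chi_i) - (7 - 1).
sum = 38; chi = 38 - 6 = 32

32


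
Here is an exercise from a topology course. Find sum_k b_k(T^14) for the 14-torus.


b_k(T^14) = C(14,k), so the sum over k is sum_k C(14,k) = 2^14.
Total = 2^14 = 16384

16384


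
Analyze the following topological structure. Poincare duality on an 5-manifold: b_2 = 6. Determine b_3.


Poincare duality for closed orientable n-manifolds: b_k = b_{n-k}.
Here n = 5, so b_3 = b_2 = 6

6


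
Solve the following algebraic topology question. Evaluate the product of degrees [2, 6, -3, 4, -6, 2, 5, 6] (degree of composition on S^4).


Degree is multiplicative: deg(composition) = product of degrees.
= (2) * (6) * (-3) * (4) * (-6) * (2) * (5) * (6) = 51840

51840


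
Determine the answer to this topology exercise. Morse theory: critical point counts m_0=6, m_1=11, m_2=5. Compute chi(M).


Morse theory: chi(M) = sum_k (-1)^k m_k where m_k = #(index-k critical points).
= (6) + (-11) + (5) = 0

0


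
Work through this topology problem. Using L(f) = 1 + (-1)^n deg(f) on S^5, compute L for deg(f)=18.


On S^5: L(f) = tr(f_0*) + (-1)^5 tr(f_5*) = 1 + (-1)^5 * deg(f).
L(f) = 1 + (-1)^5 * 18 = 1 + -18 = -17

-17


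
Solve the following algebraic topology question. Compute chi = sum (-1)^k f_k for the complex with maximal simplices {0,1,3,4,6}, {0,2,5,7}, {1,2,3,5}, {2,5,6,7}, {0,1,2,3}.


Enumerate all faces; f-vector: f_0=8, f_1=23, f_2=23, f_3=9, f_4=1.
chi = sum (-1)^k f_k = 0

0


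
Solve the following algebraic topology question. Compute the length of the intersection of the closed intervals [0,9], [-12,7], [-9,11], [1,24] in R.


Intersection = [max(a_i), min(b_i)] = [1, 7].
Length = 7 - 1 = 6

6


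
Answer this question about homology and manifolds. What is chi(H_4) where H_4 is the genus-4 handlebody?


A genus-g handlebody deformation retracts to a wedge of g circles.
chi(vee_g S^1) = 1 - g.
chi(H_4) = 1 - 4 = -3

-3


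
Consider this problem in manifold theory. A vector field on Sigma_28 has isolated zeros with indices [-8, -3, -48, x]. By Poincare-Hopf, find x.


Poincare-Hopf: sum of indices = chi(M).
chi(Sigma_28) = 2 - 2*28 = -54.
Sum of known indices = -59.
x = chi - (sum known) = -54 - (-59) = 5

5


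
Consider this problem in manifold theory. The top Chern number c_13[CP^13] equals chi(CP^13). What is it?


For any closed oriented manifold, <e(TM),[M]> = chi(M).
chi(CP^13) = 13+1 = 14

14


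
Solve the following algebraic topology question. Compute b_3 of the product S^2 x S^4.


Each S^d has Poincare polynomial 1 + t^d.
The product S^2 x S^4 has Poincare polynomial prod(1+t^d_i).
Expanding: b_0=1, b_2=1, b_4=1, b_6=1.
b_3 = 0

0


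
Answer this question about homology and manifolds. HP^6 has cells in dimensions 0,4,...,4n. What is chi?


HP^6 has one cell in each dimension 0, 4, ..., 4*6 (6+1 cells, all even-dim).
chi = 6 + 1 = 7

7


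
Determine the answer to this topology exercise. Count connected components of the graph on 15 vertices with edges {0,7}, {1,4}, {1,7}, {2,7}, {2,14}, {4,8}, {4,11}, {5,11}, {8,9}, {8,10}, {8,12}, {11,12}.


Run DFS/union-find over 15 vertices.
V = 15, E = 12.
Number of components = 4

4


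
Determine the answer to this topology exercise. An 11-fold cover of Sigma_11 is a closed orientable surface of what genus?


For an n-sheeted cover: chi(E) = n * chi(B).
chi(Sigma_11) = 2 - 2*11 = -20.
chi(E) = 11 * (-20) = -220.
genus(E) = (2 - chi(E))/2 = (2 - (-220))/2 = 222/2 = 111

111


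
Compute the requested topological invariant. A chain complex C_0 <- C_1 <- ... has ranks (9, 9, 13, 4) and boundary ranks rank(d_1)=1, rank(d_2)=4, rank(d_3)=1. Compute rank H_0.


rank H_k = rank(ker d_k) - rank(im d_{k+1}).
rank(ker d_0) = rank(C_0) - rank(d_0) = 9 - 0 = 9.
rank(im d_{0+1}) = 1.
rank H_0 = 9 - 1 = 8

8


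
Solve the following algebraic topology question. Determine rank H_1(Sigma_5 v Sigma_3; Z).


For a wedge: H_1(A v B) = H_1(A) + H_1(B).
b_1(Sigma_5) = 10, b_1(Sigma_3) = 6.
b_1 = 10 + 6 = 16

16


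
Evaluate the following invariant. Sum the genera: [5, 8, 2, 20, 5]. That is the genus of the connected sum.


Genus is additive under connected sum of orientable surfaces.
g = 5 + 8 + 2 + 20 + 5 = 40

40


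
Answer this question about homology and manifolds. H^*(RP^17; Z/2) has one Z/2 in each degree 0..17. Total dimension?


H^k(RP^17; Z/2) = Z/2 for each 0 <= k <= 17.
Total dimension = 17 + 1 = 18

18


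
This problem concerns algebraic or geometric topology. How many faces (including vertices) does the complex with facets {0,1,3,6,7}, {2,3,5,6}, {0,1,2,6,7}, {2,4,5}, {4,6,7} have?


Each maximal simplex on m vertices has 2^m - 1 nonempty faces.
Take the union (dedupe shared faces).
Total distinct faces = 64

64


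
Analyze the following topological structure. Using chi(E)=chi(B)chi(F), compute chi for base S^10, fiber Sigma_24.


chi(S^10) = 2 (n even), chi(Sigma_24) = 2 - 2*24 = -46.
chi(E) = 2 * (-46) = -92

-92


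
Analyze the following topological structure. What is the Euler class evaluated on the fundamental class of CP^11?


For any closed oriented manifold, <e(TM),[M]> = chi(M).
chi(CP^11) = 11+1 = 12

12


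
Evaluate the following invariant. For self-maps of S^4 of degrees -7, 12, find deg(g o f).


Degree is multiplicative under composition: deg(g o f) = deg(g) * deg(f).
= 12 * -7 = -84

-84


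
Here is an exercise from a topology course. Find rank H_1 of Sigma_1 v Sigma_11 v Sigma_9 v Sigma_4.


For a wedge X v Y: reduced H_k(X v Y) = H_k(X) + H_k(Y).
Each Sigma_g contributes b_1 = 2g.
b_1 = 2 + 22 + 18 + 8 = 50

50


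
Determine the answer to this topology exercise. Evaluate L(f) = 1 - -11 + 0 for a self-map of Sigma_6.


L(f) = tr(f_0*) - tr(f_1*) + tr(f_2*).
= 1 - (-11) + (0)
= 12

12


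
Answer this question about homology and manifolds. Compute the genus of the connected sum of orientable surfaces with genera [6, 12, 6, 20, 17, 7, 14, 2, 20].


Genus is additive under connected sum of orientable surfaces.
g = 6 + 12 + 6 + 20 + 17 + 7 + 14 + 2 + 20 = 104

104


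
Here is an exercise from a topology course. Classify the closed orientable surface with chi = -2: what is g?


chi = 2 - 2g for closed orientable surfaces.
-2 = 2 - 2g
2g = 2 - (-2) = 4
g = 2

2


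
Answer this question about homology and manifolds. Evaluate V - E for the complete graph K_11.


K_11: V = 11, E = C(11,2) = 55.
chi = V - E = 11 - 55 = -44

-44
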